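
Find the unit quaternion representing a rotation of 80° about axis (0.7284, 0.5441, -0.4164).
0.766 + 0.4682i + 0.3497j - 0.2677k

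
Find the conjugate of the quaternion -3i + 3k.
3i - 3k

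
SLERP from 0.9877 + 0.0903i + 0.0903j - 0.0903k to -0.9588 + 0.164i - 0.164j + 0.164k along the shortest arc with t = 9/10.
0.9651 - 0.1388i + 0.1571j - 0.1571k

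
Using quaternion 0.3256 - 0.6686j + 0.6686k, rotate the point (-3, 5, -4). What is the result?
(1.929, 2.8, -6.2)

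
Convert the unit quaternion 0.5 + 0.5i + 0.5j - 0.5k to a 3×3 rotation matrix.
[[0, 1, 0], [0, 0, -1], [-1, 0, 0]]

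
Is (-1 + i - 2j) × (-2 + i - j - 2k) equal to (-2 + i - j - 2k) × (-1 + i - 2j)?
No: pq = -1 + i + 7j + 3k ≠ -1 - 7i + 3j + k = qp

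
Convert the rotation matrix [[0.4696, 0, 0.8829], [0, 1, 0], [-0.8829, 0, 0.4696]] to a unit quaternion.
0.8572 + 0.515j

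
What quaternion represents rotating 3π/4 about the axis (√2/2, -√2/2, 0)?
0.3827 + 0.6533i - 0.6533j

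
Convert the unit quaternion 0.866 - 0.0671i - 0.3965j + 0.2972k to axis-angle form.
axis = (-0.1342, -0.7929, 0.5943), θ = π/3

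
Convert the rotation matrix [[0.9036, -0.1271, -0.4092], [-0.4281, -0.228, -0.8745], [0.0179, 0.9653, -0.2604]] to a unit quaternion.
0.5948 + 0.7733i - 0.1795j - 0.1265k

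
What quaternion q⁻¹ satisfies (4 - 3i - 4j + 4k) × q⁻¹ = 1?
0.0702 + 0.0526i + 0.0702j - 0.0702k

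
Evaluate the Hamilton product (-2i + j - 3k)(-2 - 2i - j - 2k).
-9 - i + 10k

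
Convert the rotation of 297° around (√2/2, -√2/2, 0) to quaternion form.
-0.8526 + 0.3695i - 0.3695j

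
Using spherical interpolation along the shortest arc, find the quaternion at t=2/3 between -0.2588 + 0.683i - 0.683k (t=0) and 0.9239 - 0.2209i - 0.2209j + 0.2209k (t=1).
-0.7795 + 0.4278i + 0.1623j - 0.4278k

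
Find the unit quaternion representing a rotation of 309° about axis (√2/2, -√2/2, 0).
-0.9026 + 0.3044i - 0.3044j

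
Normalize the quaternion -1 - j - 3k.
-0.3015 - 0.3015j - 0.9045k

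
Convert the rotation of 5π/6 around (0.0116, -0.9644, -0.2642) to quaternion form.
0.2588 + 0.0112i - 0.9315j - 0.2552k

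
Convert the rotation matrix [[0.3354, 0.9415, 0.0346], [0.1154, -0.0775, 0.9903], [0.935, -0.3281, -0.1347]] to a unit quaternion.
0.5299 - 0.622i - 0.4248j - 0.3897k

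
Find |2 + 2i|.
√8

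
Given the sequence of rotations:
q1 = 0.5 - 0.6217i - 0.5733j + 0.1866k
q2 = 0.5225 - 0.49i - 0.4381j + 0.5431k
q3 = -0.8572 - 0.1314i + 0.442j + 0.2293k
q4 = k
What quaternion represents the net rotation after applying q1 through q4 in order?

q2 · q1 = -0.3959 - 0.3402i - 0.7648j + 0.3776k
q3 · q2 · q1 = 0.5461 + 0.6859i + 0.4522j - 0.1636k
q4 · q3 · q2 · q1 = 0.1636 - 0.4522i + 0.6859j + 0.5461k
0.1636 - 0.4522i + 0.6859j + 0.5461k


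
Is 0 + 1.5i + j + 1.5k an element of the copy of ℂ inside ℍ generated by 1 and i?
No. The quaternion 1.5i + j + 1.5k has j-coefficient y = 1 and k-coefficient z = 1.5, not both zero, so it does not lie in the complex subalgebra spanned by 1 and i.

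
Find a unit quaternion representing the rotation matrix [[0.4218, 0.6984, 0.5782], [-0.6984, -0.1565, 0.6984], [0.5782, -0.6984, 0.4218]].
0.6494 - 0.5377i - 0.5377k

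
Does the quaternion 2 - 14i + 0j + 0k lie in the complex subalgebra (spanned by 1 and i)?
Yes. The quaternion 2 - 14i has j- and k-coefficients y = z = 0, so it lies in the complex subalgebra spanned by 1 and i.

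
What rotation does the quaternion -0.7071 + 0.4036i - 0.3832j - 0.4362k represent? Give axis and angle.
axis = (0.5708, -0.5419, -0.6169), θ = 3π/2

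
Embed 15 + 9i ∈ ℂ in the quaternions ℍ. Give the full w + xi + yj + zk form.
15 + 9i + 0j + 0k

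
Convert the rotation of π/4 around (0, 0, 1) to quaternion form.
0.9239 + 0.3827k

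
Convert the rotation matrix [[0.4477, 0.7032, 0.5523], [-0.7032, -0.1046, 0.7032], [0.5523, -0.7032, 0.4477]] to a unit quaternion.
0.6691 - 0.5255i - 0.5255k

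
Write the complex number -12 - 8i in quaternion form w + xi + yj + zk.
-12 - 8i + 0j + 0k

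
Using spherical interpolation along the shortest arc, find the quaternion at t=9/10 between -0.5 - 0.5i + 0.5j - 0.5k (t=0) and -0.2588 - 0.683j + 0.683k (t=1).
0.1817 - 0.059i + 0.6941j - 0.6941k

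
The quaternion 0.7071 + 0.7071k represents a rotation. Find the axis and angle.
axis = (0, 0, 1), θ = π/2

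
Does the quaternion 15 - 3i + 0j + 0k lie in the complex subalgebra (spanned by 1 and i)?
Yes. The quaternion 15 - 3i has j- and k-coefficients y = z = 0, so it lies in the complex subalgebra spanned by 1 and i.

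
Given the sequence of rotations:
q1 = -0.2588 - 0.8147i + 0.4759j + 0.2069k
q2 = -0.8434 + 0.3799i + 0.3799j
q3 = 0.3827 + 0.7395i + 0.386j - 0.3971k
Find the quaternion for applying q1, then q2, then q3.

q2 · q1 = 0.347 + 0.6674i - 0.5783j + 0.3158k
q3 · q2 · q1 = -0.0121 + 0.4043i - 0.5859j - 0.7022k
-0.0121 + 0.4043i - 0.5859j - 0.7022k


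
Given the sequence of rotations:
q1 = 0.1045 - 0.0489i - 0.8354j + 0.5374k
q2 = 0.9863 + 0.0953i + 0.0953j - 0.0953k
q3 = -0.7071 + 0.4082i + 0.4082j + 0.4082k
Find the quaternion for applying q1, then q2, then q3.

q2 · q1 = 0.2386 - 0.0667i - 0.8606j + 0.4451k
q3 · q2 · q1 = 0.0281 + 0.6775i + 0.497j - 0.5414k
0.0281 + 0.6775i + 0.497j - 0.5414k


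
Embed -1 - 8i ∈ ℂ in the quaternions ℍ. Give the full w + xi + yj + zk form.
-1 - 8i + 0j + 0k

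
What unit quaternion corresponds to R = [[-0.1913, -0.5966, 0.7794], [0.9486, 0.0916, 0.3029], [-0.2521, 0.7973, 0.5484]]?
0.6018 + 0.2054i + 0.4285j + 0.6419k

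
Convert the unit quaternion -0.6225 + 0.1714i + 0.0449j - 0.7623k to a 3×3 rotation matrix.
[[-0.1662, -0.9337, -0.3172], [0.9645, -0.221, 0.1449], [-0.2054, -0.2818, 0.9372]]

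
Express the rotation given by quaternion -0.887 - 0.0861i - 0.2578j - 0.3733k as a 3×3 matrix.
[[0.5884, -0.6178, 0.5216], [0.7066, 0.7065, 0.0397], [-0.3931, 0.3452, 0.8523]]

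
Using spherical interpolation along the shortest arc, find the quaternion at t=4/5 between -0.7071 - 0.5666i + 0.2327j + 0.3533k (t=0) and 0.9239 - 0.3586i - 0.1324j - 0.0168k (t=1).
-0.9652 + 0.1716i + 0.17j + 0.0997k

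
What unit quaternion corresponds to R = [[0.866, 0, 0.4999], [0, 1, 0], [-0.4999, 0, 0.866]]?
0.9659 + 0.2588j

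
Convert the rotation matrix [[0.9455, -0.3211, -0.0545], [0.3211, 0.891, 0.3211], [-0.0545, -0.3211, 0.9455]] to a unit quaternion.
0.9724 - 0.1651i + 0.1651k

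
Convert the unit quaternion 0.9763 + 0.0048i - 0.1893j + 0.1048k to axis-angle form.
axis = (0.0222, -0.8747, 0.4842), θ = 25°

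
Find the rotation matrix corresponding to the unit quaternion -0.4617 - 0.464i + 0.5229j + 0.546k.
[[-0.1431, 0.0189, -0.9895], [-0.9894, -0.0268, 0.1425], [-0.0238, 0.9995, 0.0226]]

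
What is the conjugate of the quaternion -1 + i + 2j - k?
-1 - i - 2j + k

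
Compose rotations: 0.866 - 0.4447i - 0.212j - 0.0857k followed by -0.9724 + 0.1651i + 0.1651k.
-0.7545 + 0.6104i + 0.1469j + 0.1913k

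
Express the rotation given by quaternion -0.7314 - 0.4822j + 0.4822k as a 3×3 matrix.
[[0.0699, 0.7054, 0.7054], [-0.7054, 0.535, -0.465], [-0.7054, -0.465, 0.535]]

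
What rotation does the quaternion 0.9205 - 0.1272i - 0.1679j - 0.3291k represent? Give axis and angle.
axis = (-0.3255, -0.4297, -0.8422), θ = 46°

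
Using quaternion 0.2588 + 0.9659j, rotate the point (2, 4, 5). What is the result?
(0.768, 4, -5.33)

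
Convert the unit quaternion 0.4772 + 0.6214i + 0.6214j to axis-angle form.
axis = (√2/2, √2/2, 0), θ = 123°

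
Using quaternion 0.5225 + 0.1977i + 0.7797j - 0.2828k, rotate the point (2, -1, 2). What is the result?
(0.05, -2.032, -2.207)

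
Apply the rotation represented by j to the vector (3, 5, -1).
(-3, 5, 1)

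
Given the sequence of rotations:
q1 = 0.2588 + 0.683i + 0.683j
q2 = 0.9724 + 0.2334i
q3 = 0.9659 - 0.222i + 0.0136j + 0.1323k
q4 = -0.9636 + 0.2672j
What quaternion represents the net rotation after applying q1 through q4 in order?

q2 · q1 = 0.0922 + 0.7246i + 0.6641j + 0.1594k
q3 · q2 · q1 = 0.2198 + 0.5937i + 0.774j + 0.0089k
q4 · q3 · q2 · q1 = -0.4186 - 0.5697i - 0.6871j - 0.1672k
-0.4186 - 0.5697i - 0.6871j - 0.1672k


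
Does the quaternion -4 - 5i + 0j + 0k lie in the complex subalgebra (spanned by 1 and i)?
Yes. The quaternion -4 - 5i has j- and k-coefficients y = z = 0, so it lies in the complex subalgebra spanned by 1 and i.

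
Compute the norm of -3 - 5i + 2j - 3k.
√47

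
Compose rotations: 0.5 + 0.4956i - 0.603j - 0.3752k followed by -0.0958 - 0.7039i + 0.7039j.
0.7254 - 0.6635i + 0.1456j + 0.1115k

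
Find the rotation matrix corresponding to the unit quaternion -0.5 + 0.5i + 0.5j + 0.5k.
[[0, 1, 0], [0, 0, 1], [1, 0, 0]]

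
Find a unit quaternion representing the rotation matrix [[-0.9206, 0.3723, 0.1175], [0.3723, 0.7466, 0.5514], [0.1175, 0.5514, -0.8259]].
0.1992i + 0.9345j + 0.295k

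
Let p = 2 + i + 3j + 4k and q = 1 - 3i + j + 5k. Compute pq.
-18 + 6i - 12j + 24k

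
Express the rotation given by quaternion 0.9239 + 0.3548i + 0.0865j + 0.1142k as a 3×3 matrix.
[[0.959, -0.1496, 0.2409], [0.2724, 0.7222, -0.6358], [-0.0788, 0.6754, 0.7333]]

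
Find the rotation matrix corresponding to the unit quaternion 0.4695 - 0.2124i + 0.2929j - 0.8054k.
[[-0.4689, 0.6318, 0.6172], [-0.8807, -0.3876, -0.2724], [0.0671, -0.6712, 0.7382]]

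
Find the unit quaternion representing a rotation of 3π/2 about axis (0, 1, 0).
-0.7071 + 0.7071j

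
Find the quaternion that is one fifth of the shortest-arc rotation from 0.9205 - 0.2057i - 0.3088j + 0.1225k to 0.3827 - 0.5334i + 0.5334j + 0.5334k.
0.9066 - 0.3168i - 0.1354j + 0.2437k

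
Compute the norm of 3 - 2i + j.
√14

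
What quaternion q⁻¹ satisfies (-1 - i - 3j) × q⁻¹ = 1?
-0.0909 + 0.0909i + 0.2727j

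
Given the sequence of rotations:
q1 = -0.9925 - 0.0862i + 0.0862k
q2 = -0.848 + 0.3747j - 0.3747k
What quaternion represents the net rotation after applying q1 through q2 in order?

q2 · q1 = 0.8739 + 0.1054i - 0.3396j + 0.3311k
0.8739 + 0.1054i - 0.3396j + 0.3311k


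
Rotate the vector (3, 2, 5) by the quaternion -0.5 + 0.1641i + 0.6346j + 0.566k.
(-2.034, 3.95, 4.273)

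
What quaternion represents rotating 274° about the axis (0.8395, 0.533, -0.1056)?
-0.7314 + 0.5725i + 0.3635j - 0.072k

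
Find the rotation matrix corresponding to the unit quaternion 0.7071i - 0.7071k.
[[0, 0, -1], [0, -1, 0], [-1, 0, 0]]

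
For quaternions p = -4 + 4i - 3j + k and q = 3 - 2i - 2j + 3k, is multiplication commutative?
No: pq = -13 + 13i - 15j - 23k ≠ -13 + 27i + 13j + 5k = qp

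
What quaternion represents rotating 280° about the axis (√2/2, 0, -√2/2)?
-0.766 + 0.4545i - 0.4545k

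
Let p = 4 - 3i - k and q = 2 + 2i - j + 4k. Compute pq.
18 + i + 6j + 17k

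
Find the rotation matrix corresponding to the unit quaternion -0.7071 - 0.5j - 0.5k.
[[0, -0.7071, 0.7071], [0.7071, 0.5, 0.5], [-0.7071, 0.5, 0.5]]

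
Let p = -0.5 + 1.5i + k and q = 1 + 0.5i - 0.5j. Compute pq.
-1.25 + 1.75i + 0.75j + 0.25k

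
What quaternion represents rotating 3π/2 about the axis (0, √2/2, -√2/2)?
-0.7071 + 0.5j - 0.5k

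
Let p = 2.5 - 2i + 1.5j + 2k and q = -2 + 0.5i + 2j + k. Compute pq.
-9 + 2.75i + 5j - 6.25k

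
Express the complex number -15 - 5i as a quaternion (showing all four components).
-15 - 5i + 0j + 0k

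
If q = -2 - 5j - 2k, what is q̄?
-2 + 5j + 2k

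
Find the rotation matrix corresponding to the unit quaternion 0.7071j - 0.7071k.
[[-1, 0, 0], [0, 0, -1], [0, -1, 0]]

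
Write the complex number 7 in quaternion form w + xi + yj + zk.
7 + 0i + 0j + 0k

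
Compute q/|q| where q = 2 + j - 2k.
0.6667 + 0.3333j - 0.6667k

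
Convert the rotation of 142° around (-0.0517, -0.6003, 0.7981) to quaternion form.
0.3256 - 0.0489i - 0.5676j + 0.7546k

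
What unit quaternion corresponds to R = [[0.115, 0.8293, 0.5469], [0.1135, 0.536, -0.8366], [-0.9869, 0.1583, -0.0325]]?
0.6361 + 0.391i + 0.6028j - 0.2813k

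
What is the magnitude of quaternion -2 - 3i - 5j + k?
√39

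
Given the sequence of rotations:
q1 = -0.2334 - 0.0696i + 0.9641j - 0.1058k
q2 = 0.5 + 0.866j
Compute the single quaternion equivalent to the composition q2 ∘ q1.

q2 · q1 = -0.9516 - 0.1264i + 0.2799j + 0.0074k
-0.9516 - 0.1264i + 0.2799j + 0.0074k


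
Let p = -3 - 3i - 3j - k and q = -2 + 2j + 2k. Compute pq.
14 + 2i + 6j - 10k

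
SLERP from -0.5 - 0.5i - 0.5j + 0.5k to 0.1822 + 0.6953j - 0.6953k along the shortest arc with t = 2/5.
-0.3925 - 0.3148i - 0.6111j + 0.6111k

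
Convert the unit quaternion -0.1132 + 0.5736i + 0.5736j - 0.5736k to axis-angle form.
axis = (√3/3, √3/3, -√3/3), θ = 193°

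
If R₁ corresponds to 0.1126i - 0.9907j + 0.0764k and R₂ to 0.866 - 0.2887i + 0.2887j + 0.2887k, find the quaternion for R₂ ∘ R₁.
0.2965 + 0.4056i - 0.8034j + 0.3197k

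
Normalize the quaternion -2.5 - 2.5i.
-0.7071 - 0.7071i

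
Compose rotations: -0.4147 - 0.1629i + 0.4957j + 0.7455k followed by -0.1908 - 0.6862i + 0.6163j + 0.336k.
-0.5886 + 0.6085i + 0.1067j - 0.5213k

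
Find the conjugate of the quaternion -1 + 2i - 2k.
-1 - 2i + 2k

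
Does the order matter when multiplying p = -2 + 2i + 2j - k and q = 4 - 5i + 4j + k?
Yes: pq = -5 + 24i + 3j + 12k ≠ -5 + 12i - 3j - 24k = qp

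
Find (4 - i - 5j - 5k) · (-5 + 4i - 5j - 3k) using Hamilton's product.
-56 + 11i - 18j + 38k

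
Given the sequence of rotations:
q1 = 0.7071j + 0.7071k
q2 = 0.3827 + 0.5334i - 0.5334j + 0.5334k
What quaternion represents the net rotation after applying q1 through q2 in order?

q2 · q1 = -0.7543i - 0.1066j + 0.6478k
-0.7543i - 0.1066j + 0.6478k


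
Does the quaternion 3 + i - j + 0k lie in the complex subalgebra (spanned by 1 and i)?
No. The quaternion 3 + i - j has j-coefficient y = -1 and k-coefficient z = 0, not both zero, so it does not lie in the complex subalgebra spanned by 1 and i.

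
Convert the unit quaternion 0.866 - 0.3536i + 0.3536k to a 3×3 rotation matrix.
[[0.7499, -0.6124, -0.2501], [0.6124, 0.4999, 0.6124], [-0.2501, -0.6124, 0.7499]]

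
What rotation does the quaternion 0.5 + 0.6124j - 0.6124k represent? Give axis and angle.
axis = (0, √2/2, -√2/2), θ = 2π/3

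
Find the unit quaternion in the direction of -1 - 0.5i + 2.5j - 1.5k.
-0.3203 - 0.1601i + 0.8006j - 0.4804k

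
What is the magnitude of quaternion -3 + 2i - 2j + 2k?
√21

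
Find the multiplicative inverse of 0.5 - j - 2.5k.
0.0667 + 0.1333j + 0.3333k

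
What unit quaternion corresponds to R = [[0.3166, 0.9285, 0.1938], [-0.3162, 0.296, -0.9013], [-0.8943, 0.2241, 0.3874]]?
0.7071 + 0.3979i + 0.3847j - 0.4401k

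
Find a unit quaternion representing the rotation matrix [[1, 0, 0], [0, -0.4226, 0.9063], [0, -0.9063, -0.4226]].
0.5373 - 0.8434i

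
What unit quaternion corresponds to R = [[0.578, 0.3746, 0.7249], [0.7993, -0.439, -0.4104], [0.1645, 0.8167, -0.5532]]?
0.3827 + 0.8016i + 0.3661j + 0.2774k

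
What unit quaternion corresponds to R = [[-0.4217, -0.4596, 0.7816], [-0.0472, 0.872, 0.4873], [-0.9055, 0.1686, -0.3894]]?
0.515 - 0.1547i + 0.819j + 0.2002k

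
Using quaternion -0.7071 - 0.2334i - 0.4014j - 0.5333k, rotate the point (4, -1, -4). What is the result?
(-2.264, 3.052, -4.308)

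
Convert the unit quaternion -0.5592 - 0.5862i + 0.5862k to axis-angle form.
axis = (-√2/2, 0, √2/2), θ = 248°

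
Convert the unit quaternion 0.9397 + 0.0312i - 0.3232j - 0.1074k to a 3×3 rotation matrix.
[[0.768, 0.1817, -0.6141], [-0.222, 0.975, 0.0108], [0.6007, 0.1281, 0.7891]]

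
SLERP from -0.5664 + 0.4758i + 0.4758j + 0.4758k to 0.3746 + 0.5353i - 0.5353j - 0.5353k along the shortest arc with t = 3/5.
-0.526 - 0.1406i + 0.5931j + 0.5931k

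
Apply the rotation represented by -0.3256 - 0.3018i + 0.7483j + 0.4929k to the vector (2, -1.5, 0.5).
(-1.408, -1.773, -1.173)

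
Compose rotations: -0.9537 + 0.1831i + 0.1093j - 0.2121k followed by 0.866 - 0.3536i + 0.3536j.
-0.7998 + 0.4208i - 0.3176j - 0.2871k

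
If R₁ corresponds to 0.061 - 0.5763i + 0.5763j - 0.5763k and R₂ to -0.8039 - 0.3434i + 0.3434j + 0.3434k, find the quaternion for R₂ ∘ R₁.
-0.2469 + 0.0465i - 0.8381j + 0.4842k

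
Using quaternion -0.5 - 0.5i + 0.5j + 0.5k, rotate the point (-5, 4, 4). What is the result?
(-4, 5, 4)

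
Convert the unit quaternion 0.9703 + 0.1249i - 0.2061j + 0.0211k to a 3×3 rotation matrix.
[[0.9142, -0.0924, -0.3947], [-0.0105, 0.9679, -0.2511], [0.4052, 0.2337, 0.8838]]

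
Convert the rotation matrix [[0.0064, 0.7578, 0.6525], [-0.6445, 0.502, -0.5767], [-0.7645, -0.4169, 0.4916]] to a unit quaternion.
0.7071 + 0.0565i + 0.501j - 0.4958k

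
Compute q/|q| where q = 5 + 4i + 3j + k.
0.7001 + 0.5601i + 0.4201j + 0.14k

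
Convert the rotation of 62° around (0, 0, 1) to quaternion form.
0.8572 + 0.515k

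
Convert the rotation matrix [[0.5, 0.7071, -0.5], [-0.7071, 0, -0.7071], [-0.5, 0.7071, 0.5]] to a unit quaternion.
0.7071 + 0.5i - 0.5k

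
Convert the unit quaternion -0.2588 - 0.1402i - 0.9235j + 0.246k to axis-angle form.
axis = (-0.1451, -0.9561, 0.2547), θ = 7π/6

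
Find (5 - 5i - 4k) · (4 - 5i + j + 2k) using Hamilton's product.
3 - 41i + 35j - 11k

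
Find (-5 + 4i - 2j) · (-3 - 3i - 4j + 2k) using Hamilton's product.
19 - i + 18j - 32k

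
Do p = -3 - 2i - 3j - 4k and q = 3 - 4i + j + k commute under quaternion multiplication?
No: pq = -10 + 7i + 6j - 29k ≠ -10 + 5i - 30j - k = qp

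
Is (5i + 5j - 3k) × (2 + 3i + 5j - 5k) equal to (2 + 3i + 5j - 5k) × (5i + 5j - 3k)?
No: pq = -55 + 26j + 4k ≠ -55 + 20i - 6j - 16k = qp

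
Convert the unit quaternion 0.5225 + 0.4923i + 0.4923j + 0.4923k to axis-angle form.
axis = (√3/3, √3/3, √3/3), θ = 117°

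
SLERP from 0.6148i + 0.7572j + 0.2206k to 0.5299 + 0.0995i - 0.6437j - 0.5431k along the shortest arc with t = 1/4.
-0.1554 + 0.4683i + 0.8015j + 0.3378k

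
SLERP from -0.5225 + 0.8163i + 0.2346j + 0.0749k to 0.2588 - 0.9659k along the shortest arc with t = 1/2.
-0.5027 + 0.5253i + 0.151j + 0.6697k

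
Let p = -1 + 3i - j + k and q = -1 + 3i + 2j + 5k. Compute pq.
-11 - 13i - 13j + 3k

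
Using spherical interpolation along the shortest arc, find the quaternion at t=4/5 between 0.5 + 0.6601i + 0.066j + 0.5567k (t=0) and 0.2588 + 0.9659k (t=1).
0.3287 + 0.1482i + 0.0148j + 0.9326k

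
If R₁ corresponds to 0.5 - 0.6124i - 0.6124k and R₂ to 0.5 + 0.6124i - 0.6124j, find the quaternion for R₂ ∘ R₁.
0.625 + 0.375i + 0.0688j - 0.6812k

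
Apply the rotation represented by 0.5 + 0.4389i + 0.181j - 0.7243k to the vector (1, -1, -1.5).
(-0.316, 0.921, -1.817)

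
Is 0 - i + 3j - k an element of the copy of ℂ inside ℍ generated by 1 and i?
No. The quaternion -i + 3j - k has j-coefficient y = 3 and k-coefficient z = -1, not both zero, so it does not lie in the complex subalgebra spanned by 1 and i.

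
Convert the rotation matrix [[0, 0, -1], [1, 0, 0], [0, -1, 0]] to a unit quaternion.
0.5 - 0.5i - 0.5j + 0.5k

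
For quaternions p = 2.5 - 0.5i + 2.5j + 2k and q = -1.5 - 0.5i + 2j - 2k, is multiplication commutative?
No: pq = -5 - 9.5i - 0.75j - 7.75k ≠ -5 + 8.5i + 3.25j - 8.25k = qp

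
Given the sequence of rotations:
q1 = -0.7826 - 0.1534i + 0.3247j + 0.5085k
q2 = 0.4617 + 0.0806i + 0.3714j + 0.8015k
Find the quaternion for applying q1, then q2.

q2 · q1 = -0.8771 - 0.2053i - 0.3047j - 0.3093k
-0.8771 - 0.2053i - 0.3047j - 0.3093k


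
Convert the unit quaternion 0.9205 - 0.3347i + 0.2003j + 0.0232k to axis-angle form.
axis = (-0.8566, 0.5126, 0.0594), θ = 46°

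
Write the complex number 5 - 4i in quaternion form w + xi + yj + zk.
5 - 4i + 0j + 0k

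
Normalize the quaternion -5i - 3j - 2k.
-0.8111i - 0.4867j - 0.3244k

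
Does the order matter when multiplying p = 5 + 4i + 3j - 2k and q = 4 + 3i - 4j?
Yes: pq = 20 + 23i - 14j - 33k ≠ 20 + 39i - 2j + 17k = qp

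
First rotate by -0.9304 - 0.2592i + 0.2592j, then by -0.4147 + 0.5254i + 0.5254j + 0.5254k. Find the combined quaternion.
0.3858 - 0.5175i - 0.7325j - 0.2165k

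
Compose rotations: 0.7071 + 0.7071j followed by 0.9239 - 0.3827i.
0.6533 - 0.2706i + 0.6533j - 0.2706k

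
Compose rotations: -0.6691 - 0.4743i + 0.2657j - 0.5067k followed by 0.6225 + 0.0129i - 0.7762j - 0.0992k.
-0.2544 + 0.1158i + 0.7383j - 0.6138k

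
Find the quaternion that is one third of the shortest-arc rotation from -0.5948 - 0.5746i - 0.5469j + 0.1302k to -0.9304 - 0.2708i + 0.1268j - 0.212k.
-0.7819 - 0.5176i - 0.3471j + 0.0138k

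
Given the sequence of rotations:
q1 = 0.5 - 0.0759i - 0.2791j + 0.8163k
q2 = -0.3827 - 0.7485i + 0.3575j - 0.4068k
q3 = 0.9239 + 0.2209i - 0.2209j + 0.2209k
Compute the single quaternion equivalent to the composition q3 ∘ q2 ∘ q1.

q2 · q1 = 0.1837 - 0.1669i + 0.9274j - 0.2798k
q3 · q2 · q1 = 0.4733 - 0.2567i + 0.8412j - 0.0499k
0.4733 - 0.2567i + 0.8412j - 0.0499k


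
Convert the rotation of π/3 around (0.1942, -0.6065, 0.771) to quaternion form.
0.866 + 0.0971i - 0.3033j + 0.3855k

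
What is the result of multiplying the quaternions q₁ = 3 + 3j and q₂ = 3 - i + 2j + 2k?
3 + 3i + 15j + 9k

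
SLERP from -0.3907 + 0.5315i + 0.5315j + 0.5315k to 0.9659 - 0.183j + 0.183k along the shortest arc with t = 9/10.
-0.9625 + 0.0678i + 0.2407j - 0.1051k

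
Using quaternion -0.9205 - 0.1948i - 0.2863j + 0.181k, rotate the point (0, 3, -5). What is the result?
(-0.949, 4.887, -3.036)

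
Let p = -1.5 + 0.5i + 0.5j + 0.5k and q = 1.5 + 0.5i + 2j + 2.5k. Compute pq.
-4.75 + 0.25i - 3.25j - 2.25k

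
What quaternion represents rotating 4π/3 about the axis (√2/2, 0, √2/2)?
-0.5 + 0.6124i + 0.6124k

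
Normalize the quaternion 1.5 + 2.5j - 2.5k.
0.3906 + 0.6509j - 0.6509k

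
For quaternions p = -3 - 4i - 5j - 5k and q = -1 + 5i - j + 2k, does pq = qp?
No: pq = 28 - 26i - 9j + 28k ≠ 28 + 4i + 25j - 30k = qp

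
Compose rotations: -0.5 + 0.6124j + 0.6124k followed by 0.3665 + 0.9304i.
-0.1832 - 0.4652i - 0.3453j + 0.7942k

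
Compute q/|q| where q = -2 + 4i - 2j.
-0.4082 + 0.8165i - 0.4082j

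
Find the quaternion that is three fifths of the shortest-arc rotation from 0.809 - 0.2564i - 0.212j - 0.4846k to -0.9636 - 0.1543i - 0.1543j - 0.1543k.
0.9931 - 0.0139i + 0.006j - 0.1161k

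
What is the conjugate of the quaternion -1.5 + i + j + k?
-1.5 - i - j - k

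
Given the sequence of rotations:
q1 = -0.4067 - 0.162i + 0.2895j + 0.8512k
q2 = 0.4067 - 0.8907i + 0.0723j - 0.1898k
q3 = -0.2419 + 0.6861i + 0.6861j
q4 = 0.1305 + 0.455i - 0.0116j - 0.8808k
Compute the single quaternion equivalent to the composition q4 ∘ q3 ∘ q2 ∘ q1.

q2 · q1 = -0.1691 + 0.4129i + 0.8772j + 0.1772k
q3 · q2 · q1 = -0.8442 - 0.0943i - 0.4498j + 0.2757k
q4 · q3 · q2 · q1 = 0.1704 - 0.7958i - 0.0913j + 0.5738k
0.1704 - 0.7958i - 0.0913j + 0.5738k


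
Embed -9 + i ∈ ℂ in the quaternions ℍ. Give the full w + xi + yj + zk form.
-9 + i + 0j + 0k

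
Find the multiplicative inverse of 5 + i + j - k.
0.1786 - 0.0357i - 0.0357j + 0.0357k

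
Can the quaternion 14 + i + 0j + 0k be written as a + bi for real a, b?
Yes. The quaternion 14 + i has j- and k-coefficients y = z = 0, so it lies in the complex subalgebra spanned by 1 and i.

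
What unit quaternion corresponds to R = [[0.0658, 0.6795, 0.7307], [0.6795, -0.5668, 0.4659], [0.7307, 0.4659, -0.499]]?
0.73i + 0.4654j + 0.5005k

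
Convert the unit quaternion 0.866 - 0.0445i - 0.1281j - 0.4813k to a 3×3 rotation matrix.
[[0.5039, 0.845, -0.179], [-0.8222, 0.5327, 0.2004], [0.2647, 0.0462, 0.9632]]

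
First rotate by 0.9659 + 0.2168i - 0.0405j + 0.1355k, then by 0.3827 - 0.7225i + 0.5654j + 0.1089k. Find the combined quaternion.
0.5344 - 0.5339i + 0.6521j + 0.0637k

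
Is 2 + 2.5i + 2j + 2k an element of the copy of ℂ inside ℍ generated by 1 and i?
No. The quaternion 2 + 2.5i + 2j + 2k has j-coefficient y = 2 and k-coefficient z = 2, not both zero, so it does not lie in the complex subalgebra spanned by 1 and i.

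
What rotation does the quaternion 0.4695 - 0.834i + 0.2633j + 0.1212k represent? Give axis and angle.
axis = (-0.9446, 0.2982, 0.1373), θ = 124°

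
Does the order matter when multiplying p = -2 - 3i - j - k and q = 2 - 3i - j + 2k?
Yes: pq = -12 - 3i + 9j - 6k ≠ -12 + 3i - 9j - 6k = qp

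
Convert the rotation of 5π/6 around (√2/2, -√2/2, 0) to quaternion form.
0.2588 + 0.683i - 0.683j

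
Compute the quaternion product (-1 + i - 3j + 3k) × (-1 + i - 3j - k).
-6 + 10i + 10j - 2k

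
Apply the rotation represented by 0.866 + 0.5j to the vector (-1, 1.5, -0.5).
(-0.933, 1.5, 0.616)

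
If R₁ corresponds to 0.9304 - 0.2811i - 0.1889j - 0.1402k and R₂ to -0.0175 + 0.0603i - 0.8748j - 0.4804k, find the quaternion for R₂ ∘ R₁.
-0.2319 + 0.0929i - 0.6671j - 0.7018k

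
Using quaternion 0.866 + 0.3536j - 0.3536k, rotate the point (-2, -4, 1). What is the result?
(-2.837, -2.025, 2.975)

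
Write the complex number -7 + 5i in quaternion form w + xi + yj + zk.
-7 + 5i + 0j + 0k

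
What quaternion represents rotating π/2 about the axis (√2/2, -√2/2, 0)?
0.7071 + 0.5i - 0.5j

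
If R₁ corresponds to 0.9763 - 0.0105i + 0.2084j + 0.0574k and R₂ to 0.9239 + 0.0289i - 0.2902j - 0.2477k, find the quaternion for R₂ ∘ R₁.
0.977 + 0.0535i - 0.0898j - 0.1858k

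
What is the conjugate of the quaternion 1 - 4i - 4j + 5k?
1 + 4i + 4j - 5k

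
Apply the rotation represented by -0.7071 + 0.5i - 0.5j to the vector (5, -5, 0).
(5, -5, 0)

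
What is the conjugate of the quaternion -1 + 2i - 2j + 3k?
-1 - 2i + 2j - 3k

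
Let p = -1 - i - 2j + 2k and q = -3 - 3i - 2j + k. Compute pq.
-6 + 8i + 3j - 11k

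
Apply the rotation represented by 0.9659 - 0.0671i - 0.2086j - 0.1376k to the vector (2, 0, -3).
(2.904, -1.037, -1.869)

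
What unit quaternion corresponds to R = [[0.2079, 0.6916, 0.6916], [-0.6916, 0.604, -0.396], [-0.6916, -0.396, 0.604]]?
0.7772 + 0.445j - 0.445k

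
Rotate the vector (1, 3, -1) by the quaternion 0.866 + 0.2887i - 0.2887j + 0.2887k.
(-1, 3, 1)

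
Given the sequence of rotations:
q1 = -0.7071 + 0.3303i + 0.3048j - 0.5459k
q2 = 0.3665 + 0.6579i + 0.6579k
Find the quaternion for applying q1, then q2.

q2 · q1 = -0.1173 - 0.5447i + 0.6882j - 0.4647k
-0.1173 - 0.5447i + 0.6882j - 0.4647k


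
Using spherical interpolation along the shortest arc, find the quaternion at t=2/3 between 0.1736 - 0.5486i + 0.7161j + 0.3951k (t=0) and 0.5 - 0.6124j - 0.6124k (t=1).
-0.2966 - 0.2091i + 0.7172j + 0.5949k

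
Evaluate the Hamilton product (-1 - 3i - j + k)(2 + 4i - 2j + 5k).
3 - 13i + 19j + 7k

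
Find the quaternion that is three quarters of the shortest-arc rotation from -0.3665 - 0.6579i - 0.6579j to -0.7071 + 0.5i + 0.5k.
0.5051 - 0.6941i - 0.2417j - 0.4524k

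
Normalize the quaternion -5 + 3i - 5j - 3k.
-0.6063 + 0.3638i - 0.6063j - 0.3638k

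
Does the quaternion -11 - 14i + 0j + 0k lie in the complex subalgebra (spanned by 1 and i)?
Yes. The quaternion -11 - 14i has j- and k-coefficients y = z = 0, so it lies in the complex subalgebra spanned by 1 and i.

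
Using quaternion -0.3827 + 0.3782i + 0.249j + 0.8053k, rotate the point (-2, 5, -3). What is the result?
(3.61, -4.131, -2.811)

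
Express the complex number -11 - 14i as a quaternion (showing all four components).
-11 - 14i + 0j + 0k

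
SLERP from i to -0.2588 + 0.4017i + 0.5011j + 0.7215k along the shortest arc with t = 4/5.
-0.2259 + 0.6011i + 0.4373j + 0.6296k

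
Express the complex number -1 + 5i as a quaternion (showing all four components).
-1 + 5i + 0j + 0k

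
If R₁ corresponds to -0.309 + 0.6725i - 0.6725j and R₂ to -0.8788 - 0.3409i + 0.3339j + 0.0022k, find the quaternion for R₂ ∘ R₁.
0.7254 - 0.4842i + 0.4893j + 0.004k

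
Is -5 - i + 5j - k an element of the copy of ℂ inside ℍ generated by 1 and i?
No. The quaternion -5 - i + 5j - k has j-coefficient y = 5 and k-coefficient z = -1, not both zero, so it does not lie in the complex subalgebra spanned by 1 and i.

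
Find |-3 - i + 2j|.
√14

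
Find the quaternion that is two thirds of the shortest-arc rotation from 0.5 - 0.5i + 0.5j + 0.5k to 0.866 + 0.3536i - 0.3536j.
0.9675 + 0.0582i - 0.0582j + 0.2392k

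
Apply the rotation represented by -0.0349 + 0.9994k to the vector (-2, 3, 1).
(2.204, -2.853, 1)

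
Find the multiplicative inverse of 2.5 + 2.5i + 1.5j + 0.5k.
0.1667 - 0.1667i - 0.1j - 0.0333k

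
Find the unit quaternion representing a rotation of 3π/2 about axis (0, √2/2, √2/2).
-0.7071 + 0.5j + 0.5k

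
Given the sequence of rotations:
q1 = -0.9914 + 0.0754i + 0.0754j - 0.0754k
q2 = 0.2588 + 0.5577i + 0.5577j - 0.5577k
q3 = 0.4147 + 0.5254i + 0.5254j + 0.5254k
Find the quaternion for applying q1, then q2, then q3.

q2 · q1 = -0.3827 - 0.5334i - 0.5334j + 0.5334k
q3 · q2 · q1 = 0.1215 + 0.1382i - 0.9828j + 0.0201k
0.1215 + 0.1382i - 0.9828j + 0.0201k


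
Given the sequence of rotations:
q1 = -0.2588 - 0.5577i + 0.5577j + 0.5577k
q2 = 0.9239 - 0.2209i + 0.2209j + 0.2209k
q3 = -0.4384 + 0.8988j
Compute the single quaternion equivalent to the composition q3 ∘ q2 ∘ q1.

q2 · q1 = -0.6087 - 0.4581i + 0.4581j + 0.4581k
q3 · q2 · q1 = -0.1449 + 0.6126i - 0.7479j + 0.2109k
-0.1449 + 0.6126i - 0.7479j + 0.2109k


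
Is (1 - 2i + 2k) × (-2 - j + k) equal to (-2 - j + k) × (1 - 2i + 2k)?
No: pq = -4 + 6i + j - k ≠ -4 + 2i - 3j - 5k = qp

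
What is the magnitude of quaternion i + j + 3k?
√11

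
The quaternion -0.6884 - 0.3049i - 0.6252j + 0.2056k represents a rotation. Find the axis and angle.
axis = (-0.4204, -0.8619, 0.2835), θ = 267°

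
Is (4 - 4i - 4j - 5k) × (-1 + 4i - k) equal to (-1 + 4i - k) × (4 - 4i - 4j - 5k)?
No: pq = 7 + 24i - 20j + 17k ≠ 7 + 16i + 28j - 15k = qp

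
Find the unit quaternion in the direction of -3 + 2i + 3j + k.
-0.6255 + 0.417i + 0.6255j + 0.2085k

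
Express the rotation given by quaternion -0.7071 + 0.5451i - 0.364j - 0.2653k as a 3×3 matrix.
[[0.5942, -0.772, 0.2255], [-0.0216, 0.265, 0.964], [-0.804, -0.5777, 0.1407]]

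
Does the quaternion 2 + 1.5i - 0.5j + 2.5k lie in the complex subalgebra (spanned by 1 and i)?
No. The quaternion 2 + 1.5i - 0.5j + 2.5k has j-coefficient y = -0.5 and k-coefficient z = 2.5, not both zero, so it does not lie in the complex subalgebra spanned by 1 and i.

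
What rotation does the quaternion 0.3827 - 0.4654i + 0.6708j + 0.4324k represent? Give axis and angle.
axis = (-0.5037, 0.7261, 0.468), θ = 3π/4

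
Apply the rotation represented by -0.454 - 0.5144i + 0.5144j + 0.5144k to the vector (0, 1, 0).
(-0.062, -0.058, 0.996)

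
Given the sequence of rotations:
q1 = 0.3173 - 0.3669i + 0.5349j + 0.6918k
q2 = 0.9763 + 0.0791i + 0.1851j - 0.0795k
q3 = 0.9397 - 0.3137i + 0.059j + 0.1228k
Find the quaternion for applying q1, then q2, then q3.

q2 · q1 = 0.2948 - 0.1625i + 0.5554j + 0.7604k
q3 · q2 · q1 = 0.0999 - 0.2685i + 0.7579j + 0.5861k
0.0999 - 0.2685i + 0.7579j + 0.5861k


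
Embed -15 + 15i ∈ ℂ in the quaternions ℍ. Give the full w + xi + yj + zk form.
-15 + 15i + 0j + 0k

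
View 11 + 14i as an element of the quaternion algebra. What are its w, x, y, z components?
11 + 14i + 0j + 0k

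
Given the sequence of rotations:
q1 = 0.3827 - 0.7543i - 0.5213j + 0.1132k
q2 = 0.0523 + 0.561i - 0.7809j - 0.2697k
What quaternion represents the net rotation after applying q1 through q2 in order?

q2 · q1 = 0.0666 - 0.0537i - 0.1862j - 0.9788k
0.0666 - 0.0537i - 0.1862j - 0.9788k


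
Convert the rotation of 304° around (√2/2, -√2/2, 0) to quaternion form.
-0.8829 + 0.332i - 0.332j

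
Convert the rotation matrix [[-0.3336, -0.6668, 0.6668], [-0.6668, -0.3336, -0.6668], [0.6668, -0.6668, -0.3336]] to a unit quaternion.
0.5774i - 0.5774j + 0.5774k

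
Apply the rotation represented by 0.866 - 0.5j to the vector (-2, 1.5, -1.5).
(0.299, 1.5, -2.482)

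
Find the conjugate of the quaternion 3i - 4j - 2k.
-3i + 4j + 2k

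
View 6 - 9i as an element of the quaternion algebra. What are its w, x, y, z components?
6 - 9i + 0j + 0k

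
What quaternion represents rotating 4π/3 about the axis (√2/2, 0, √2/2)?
-0.5 + 0.6124i + 0.6124k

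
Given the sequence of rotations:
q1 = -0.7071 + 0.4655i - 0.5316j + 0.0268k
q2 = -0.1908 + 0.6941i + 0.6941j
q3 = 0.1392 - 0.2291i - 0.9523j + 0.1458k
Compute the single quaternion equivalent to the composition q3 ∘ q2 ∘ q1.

q2 · q1 = 0.1808 - 0.561i - 0.408j - 0.6972k
q3 · q2 · q1 = -0.3902 + 0.6039i - 0.4705j - 0.5115k
-0.3902 + 0.6039i - 0.4705j - 0.5115k


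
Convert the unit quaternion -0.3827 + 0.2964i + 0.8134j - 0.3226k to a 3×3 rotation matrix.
[[-0.5314, 0.2353, -0.8138], [0.7291, 0.6162, -0.2979], [0.4313, -0.7517, -0.4989]]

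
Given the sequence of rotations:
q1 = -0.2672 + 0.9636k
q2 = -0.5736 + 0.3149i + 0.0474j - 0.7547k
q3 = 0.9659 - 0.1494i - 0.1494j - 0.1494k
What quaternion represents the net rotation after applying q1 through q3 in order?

q2 · q1 = 0.8805 - 0.0385i - 0.3161j - 0.3511k
q3 · q2 · q1 = 0.745 - 0.1635i - 0.4836j - 0.4292k
0.745 - 0.1635i - 0.4836j - 0.4292k


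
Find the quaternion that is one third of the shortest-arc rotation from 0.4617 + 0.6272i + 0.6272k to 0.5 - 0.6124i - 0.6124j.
0.1484 + 0.7962i + 0.2819j + 0.5143k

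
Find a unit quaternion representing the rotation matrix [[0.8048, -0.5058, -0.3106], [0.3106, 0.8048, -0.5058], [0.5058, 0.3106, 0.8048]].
0.9239 + 0.2209i - 0.2209j + 0.2209k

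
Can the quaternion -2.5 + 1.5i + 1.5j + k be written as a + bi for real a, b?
No. The quaternion -2.5 + 1.5i + 1.5j + k has j-coefficient y = 1.5 and k-coefficient z = 1, not both zero, so it does not lie in the complex subalgebra spanned by 1 and i.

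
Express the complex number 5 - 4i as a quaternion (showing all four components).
5 - 4i + 0j + 0k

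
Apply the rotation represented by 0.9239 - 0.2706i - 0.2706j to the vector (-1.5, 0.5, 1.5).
(-1.957, 0.957, 0.061)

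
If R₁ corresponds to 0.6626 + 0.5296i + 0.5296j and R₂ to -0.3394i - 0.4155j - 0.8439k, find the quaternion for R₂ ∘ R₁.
0.3998 + 0.222i - 0.7222j - 0.5189k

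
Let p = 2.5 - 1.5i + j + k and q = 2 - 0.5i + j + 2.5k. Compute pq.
0.75 - 2.75i + 7.75j + 7.25k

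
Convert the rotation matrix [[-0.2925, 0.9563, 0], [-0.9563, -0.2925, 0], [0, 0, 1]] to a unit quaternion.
0.5948 - 0.8039k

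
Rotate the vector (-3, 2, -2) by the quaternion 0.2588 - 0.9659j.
(3.598, 2, 0.232)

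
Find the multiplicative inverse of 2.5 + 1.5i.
0.2941 - 0.1765i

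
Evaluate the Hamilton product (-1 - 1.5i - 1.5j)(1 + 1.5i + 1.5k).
1.25 - 5.25i + 0.75j + 0.75k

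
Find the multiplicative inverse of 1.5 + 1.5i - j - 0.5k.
0.2609 - 0.2609i + 0.1739j + 0.087k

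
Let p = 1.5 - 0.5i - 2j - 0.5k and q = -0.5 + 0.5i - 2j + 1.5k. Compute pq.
-3.75 - 3i - 1.5j + 4.5k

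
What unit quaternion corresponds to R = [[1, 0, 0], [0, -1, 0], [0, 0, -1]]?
i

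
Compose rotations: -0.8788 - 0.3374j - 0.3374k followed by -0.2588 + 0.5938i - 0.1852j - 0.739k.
-0.0844 - 0.7087i + 0.4504j + 0.5364k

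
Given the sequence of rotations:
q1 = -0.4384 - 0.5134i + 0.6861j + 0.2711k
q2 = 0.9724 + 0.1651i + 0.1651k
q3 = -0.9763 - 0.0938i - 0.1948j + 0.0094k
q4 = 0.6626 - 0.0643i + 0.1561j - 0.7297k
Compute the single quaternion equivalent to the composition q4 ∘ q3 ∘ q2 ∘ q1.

q2 · q1 = -0.3863 - 0.6849i + 0.5376j + 0.3045k
q3 · q2 · q1 = 0.4148 + 0.6405i - 0.4275j - 0.4848k
q4 · q3 · q2 · q1 = 0.029 + 0.0101i - 0.7171j - 0.6964k
0.029 + 0.0101i - 0.7171j - 0.6964k


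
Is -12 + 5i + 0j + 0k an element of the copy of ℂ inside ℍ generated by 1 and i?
Yes. The quaternion -12 + 5i has j- and k-coefficients y = z = 0, so it lies in the complex subalgebra spanned by 1 and i.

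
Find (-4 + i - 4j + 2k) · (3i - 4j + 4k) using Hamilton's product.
-27 - 20i + 18j - 8k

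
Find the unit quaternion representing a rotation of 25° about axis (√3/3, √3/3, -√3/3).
0.9763 + 0.125i + 0.125j - 0.125k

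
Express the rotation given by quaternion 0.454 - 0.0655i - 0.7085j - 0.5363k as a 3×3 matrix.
[[-0.5792, 0.5798, -0.5731], [-0.3941, 0.4162, 0.8194], [0.7136, 0.7005, -0.0125]]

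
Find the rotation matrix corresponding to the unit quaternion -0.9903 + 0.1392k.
[[0.9612, 0.2757, 0], [-0.2757, 0.9612, 0], [0, 0, 1]]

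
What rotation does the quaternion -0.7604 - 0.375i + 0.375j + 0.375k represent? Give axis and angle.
axis = (-√3/3, √3/3, √3/3), θ = 279°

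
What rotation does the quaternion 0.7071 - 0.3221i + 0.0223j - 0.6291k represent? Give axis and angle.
axis = (-0.4555, 0.0315, -0.8897), θ = π/2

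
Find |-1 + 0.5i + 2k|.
2.291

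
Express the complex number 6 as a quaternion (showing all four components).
6 + 0i + 0j + 0k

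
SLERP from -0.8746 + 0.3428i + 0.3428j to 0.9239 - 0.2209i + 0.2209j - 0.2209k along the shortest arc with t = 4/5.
-0.9439 + 0.2542i - 0.108j + 0.1811k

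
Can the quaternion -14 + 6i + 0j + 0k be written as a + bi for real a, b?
Yes. The quaternion -14 + 6i has j- and k-coefficients y = z = 0, so it lies in the complex subalgebra spanned by 1 and i.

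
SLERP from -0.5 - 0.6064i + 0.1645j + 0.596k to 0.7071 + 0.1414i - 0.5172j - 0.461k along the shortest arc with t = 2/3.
-0.6677 - 0.3132i + 0.417j + 0.5312k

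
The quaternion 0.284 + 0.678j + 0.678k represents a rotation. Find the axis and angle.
axis = (0, √2/2, √2/2), θ = 147°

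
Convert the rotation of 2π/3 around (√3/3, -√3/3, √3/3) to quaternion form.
0.5 + 0.5i - 0.5j + 0.5k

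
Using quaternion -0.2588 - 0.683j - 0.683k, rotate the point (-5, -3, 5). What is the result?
(7.158, 2.696, -0.696)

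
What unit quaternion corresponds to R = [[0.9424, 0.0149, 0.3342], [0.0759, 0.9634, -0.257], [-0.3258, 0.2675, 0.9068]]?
0.9763 + 0.1343i + 0.169j + 0.0156k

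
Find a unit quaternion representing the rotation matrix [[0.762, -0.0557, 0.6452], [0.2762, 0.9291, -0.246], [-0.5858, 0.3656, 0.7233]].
0.9239 + 0.1655i + 0.3331j + 0.0898k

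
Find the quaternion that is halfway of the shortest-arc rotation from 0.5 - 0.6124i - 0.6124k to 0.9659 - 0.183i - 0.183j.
0.8207 - 0.4453i - 0.1025j - 0.3429k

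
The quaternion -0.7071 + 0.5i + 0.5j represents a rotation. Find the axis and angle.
axis = (√2/2, √2/2, 0), θ = 3π/2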